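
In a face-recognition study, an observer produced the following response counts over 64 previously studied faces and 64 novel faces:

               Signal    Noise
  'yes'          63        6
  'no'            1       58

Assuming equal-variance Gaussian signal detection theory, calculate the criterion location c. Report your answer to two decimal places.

c = -0.42

H = 63/64 = 0.9844
FA = 6/64 = 0.0938
z(H) = z(0.9844) = 2.1545
z(FA) = z(0.0938) = -1.3177
c = −½·[z(H) + z(FA)] = −0.5 × (2.1545 + (-1.3177)) = -0.4184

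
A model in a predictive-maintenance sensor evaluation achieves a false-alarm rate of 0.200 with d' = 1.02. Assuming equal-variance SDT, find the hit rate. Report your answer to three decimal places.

z(false-alarm rate) = z(0.200) = -0.8416
z(H) = z(FA) + d' = -0.8416 + 1.02 = 0.1784
hit rate = Φ(0.1784) = 0.5708

hit rate = 0.571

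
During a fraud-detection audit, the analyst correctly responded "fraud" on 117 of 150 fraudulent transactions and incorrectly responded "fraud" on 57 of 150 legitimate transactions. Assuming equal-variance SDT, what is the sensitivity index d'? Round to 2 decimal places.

H = 117/150 = 0.7800
FA = 57/150 = 0.3800
z(0.7800) = 0.772, z(0.3800) = -0.305
d' = z(H) − z(FA) = 0.772 − (-0.305) = 1.077

d' = 1.08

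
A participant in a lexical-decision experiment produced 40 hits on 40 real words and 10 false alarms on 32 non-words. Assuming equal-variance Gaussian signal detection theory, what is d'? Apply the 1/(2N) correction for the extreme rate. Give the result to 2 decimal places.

d' = 2.73

The hit rate is 40/40 = 1, so apply the 1/(2N) correction: H → 1 − 1/(2·40) = 0.98750.
z(H) = z(0.98750) = 2.241
z(FA) = z(0.31250) = -0.489
d' = 2.241 − (-0.489) = 2.730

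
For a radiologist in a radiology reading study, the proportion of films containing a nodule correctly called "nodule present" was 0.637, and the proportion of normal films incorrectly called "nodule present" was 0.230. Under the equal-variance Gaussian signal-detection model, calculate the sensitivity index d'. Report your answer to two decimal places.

z(0.637) = 0.3505, z(0.230) = -0.7388
d' = z(H) − z(FA) = 0.3505 − (-0.7388) = 1.0893

d' = 1.09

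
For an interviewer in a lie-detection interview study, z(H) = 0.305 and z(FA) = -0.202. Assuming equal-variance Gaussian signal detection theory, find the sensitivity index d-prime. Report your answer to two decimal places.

d-prime = 0.51

d' = z(H) − z(FA) = 0.305 − (-0.202) = 0.507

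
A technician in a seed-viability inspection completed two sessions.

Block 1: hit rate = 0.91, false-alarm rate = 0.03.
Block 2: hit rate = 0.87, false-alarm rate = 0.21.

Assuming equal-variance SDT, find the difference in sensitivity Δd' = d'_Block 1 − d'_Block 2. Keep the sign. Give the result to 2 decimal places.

Block 1: z(0.91) = 1.341, z(0.03) = -1.881, d' = 3.222
Block 2: z(0.87) = 1.126, z(0.21) = -0.806, d' = 1.932
Δd' = d'_Block 1 − d'_Block 2 = 3.222 − 1.932 = 1.290
Block 1 has the higher sensitivity.

Δd' = 1.29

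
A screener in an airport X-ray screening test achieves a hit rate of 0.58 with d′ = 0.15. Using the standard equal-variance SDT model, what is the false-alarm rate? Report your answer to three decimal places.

z(hit rate) = z(0.58) = 0.2019
z(FA) = z(H) − d' = 0.2019 − 0.15 = 0.0519
false-alarm rate = Φ(0.0519) = 0.5207

false-alarm rate = 0.521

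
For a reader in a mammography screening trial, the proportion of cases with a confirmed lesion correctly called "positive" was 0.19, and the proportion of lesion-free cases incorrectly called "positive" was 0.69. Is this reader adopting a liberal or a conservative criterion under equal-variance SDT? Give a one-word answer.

conservative

z(H) = -0.878, z(FA) = 0.496
c = −½·(z(H) + z(FA)) = 0.191
c > 0 → conservative criterion (biased toward responding “no”).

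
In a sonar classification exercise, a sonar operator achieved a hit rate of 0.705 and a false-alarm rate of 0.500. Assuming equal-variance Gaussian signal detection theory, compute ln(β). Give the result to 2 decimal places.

ln β = -0.15

z(0.705) = 0.539, z(0.500) = 0.000
ln β = −½·[z(H)² − z(FA)²] = −0.5 × (0.291 − 0.000) = -0.1455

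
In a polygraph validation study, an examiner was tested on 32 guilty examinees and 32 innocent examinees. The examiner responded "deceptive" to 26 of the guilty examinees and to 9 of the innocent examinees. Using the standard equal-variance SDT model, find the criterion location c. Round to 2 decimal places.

c = -0.15

H = 26/32 = 0.8125
FA = 9/32 = 0.2812
z(H) = z(0.8125) = 0.887
z(FA) = z(0.2812) = -0.579
c = −½·[z(H) + z(FA)] = −0.5 × (0.887 + (-0.579)) = -0.154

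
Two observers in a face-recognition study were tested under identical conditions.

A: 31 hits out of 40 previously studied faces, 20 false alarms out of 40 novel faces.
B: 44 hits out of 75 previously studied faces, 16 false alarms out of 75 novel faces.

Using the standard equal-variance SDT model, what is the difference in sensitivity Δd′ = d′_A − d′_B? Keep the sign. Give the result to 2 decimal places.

Δd′ = -0.26

A: z(0.7750) = 0.755, z(0.5000) = 0.000, d' = 0.755
B: z(0.5867) = 0.219, z(0.2133) = -0.795, d' = 1.014
Δd' = d'_A − d'_B = 0.755 − 1.014 = -0.259
B has the higher sensitivity.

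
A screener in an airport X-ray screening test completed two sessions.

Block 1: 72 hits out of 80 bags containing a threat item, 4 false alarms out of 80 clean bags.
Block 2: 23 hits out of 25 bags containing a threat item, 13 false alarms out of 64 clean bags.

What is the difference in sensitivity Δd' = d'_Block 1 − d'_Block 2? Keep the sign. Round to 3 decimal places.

Block 1: z(0.9000) = 1.2816, z(0.0500) = -1.6449, d' = 2.9265
Block 2: z(0.9200) = 1.4051, z(0.2031) = -0.8306, d' = 2.2357
Δd' = d'_Block 1 − d'_Block 2 = 2.9265 − 2.2357 = 0.6908
Block 1 has the higher sensitivity.

Δd' = 0.691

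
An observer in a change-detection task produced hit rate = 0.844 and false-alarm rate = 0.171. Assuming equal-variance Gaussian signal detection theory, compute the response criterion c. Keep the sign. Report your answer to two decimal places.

c = -0.03

z(H) = z(0.844) = 1.0110
z(FA) = z(0.171) = -0.9502
c = −½·[z(H) + z(FA)] = −0.5 × (1.0110 + (-0.9502)) = -0.0304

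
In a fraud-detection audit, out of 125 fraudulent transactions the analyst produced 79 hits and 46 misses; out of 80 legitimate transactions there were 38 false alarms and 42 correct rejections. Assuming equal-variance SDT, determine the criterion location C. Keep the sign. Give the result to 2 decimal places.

C = -0.14

H = 79/125 = 0.6320
FA = 38/80 = 0.4750
z(H) = z(0.6320) = 0.3372
z(FA) = z(0.4750) = -0.0627
c = −½·[z(H) + z(FA)] = −0.5 × (0.3372 + (-0.0627)) = -0.13725
c < 0: the analyst has a liberal response bias.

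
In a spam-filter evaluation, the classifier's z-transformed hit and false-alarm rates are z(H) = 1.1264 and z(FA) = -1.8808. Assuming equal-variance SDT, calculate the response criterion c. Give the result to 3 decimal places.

c = 0.377

c = −½·[z(H) + z(FA)] = −½·(1.1264 + (-1.8808)) = 0.3772
c > 0: the classifier has a conservative response bias.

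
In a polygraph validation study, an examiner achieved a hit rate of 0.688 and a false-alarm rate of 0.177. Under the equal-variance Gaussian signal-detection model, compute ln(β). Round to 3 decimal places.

Φ⁻¹(H) = 0.4902
Φ⁻¹(FA) = -0.9269
ln β = −½·[z(H)² − z(FA)²] = −0.5 × (0.2403 − 0.8591) = 0.3094

ln β = 0.309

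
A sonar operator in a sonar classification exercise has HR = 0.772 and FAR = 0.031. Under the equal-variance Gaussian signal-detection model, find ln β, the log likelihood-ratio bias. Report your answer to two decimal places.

ln β = 1.46

z(H) = z(0.772) = 0.745
z(FA) = z(0.031) = -1.866
ln β = −½·[z(H)² − z(FA)²] = −0.5 × (0.555 − 3.482) = 1.4635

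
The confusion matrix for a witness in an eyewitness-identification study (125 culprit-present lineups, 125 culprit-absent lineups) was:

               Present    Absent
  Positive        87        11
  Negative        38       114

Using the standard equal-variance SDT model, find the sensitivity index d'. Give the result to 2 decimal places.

H = 87/125 = 0.6960
FA = 11/125 = 0.0880
z(H) = z(0.6960) = 0.513
z(FA) = z(0.0880) = -1.353
d' = z(H) − z(FA) = 0.513 − (-1.353) = 1.866

d' = 1.87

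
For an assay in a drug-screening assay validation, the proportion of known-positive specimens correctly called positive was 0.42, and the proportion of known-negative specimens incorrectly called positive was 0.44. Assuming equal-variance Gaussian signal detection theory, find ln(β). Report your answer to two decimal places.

ln β = -0.01

z(H) = z(0.42) = -0.202
z(FA) = z(0.44) = -0.151
ln β = −½·[z(H)² − z(FA)²] = −0.5 × (0.041 − 0.023) = -0.009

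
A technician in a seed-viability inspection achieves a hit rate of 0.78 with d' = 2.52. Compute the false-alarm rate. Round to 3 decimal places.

false-alarm rate = 0.040

z(hit rate) = z(0.78) = 0.7722
z(FA) = z(H) − d' = 0.7722 − 2.52 = -1.7478
false-alarm rate = Φ(-1.7478) = 0.0402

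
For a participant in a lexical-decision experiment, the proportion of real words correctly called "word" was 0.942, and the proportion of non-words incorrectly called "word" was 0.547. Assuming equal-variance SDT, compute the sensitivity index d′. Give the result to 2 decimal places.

d′ = 1.45

Φ⁻¹(H) = 1.572
Φ⁻¹(FA) = 0.118
d' = z(H) − z(FA) = 1.572 − 0.118 = 1.454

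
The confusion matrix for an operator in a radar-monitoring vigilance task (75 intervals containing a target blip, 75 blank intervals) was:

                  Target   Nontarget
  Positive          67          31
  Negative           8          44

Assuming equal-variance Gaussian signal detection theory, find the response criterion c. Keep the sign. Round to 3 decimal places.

c = -0.513

H = 67/75 = 0.8933
FA = 31/75 = 0.4133
z(H) = z(0.8933) = 1.2443
z(FA) = z(0.4133) = -0.2191
c = −½·[z(H) + z(FA)] = −0.5 × (1.2443 + (-0.2191)) = -0.5126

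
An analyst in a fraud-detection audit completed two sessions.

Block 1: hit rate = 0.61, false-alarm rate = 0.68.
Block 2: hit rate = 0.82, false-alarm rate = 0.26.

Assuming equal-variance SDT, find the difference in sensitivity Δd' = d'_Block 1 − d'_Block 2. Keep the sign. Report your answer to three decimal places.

Block 1: z(0.61) = 0.2793, z(0.68) = 0.4677, d' = -0.1884
Block 2: z(0.82) = 0.9154, z(0.26) = -0.6433, d' = 1.5587
Δd' = d'_Block 1 − d'_Block 2 = -0.1884 − 1.5587 = -1.7471
Block 2 has the higher sensitivity.

Δd' = -1.747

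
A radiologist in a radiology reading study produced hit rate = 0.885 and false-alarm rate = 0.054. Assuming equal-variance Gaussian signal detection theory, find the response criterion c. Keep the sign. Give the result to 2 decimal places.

c = 0.20

Φ⁻¹(0.885) = 1.2004, Φ⁻¹(0.054) = -1.6072
c = −½·[z(H) + z(FA)] = −0.5 × (1.2004 + (-1.6072)) = 0.2034
c > 0: the radiologist has a conservative response bias.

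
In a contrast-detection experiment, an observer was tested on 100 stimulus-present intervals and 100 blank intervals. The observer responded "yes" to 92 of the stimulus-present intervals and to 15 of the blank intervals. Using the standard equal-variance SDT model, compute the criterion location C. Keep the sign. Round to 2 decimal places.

C = -0.18

H = 92/100 = 0.9200
FA = 15/100 = 0.1500
z(H) = z(0.9200) = 1.4051
z(FA) = z(0.1500) = -1.0364
c = −½·[z(H) + z(FA)] = −0.5 × (1.4051 + (-1.0364)) = -0.18435
c < 0: the observer has a liberal response bias.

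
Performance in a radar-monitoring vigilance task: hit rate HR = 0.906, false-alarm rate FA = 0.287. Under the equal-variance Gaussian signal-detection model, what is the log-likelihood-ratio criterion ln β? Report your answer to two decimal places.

z(H) = z(0.906) = 1.317
z(FA) = z(0.287) = -0.562
ln β = −½·[z(H)² − z(FA)²] = −0.5 × (1.734 − 0.316) = -0.709

ln β = -0.71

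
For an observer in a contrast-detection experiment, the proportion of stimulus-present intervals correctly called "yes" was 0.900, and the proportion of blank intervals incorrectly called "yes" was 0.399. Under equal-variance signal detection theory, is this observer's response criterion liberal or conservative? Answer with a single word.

liberal

z(H) = 1.282, z(FA) = -0.256
c = −½·(z(H) + z(FA)) = -0.513
c < 0 → liberal criterion (biased toward responding “yes”).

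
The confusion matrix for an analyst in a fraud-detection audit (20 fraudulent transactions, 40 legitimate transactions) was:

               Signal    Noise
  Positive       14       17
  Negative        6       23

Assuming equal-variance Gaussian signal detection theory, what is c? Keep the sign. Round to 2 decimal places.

H = 14/20 = 0.7000
FA = 17/40 = 0.4250
z(0.7000) = 0.5244, z(0.4250) = -0.1891
c = −½·[z(H) + z(FA)] = −0.5 × (0.5244 + (-0.1891)) = -0.16765

c = -0.17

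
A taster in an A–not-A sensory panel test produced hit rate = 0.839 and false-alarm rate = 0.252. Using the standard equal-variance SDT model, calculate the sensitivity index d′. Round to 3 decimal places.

d′ = 1.659

z(H) = z(0.839) = 0.9904
z(FA) = z(0.252) = -0.6682
d' = z(H) − z(FA) = 0.9904 − (-0.6682) = 1.6586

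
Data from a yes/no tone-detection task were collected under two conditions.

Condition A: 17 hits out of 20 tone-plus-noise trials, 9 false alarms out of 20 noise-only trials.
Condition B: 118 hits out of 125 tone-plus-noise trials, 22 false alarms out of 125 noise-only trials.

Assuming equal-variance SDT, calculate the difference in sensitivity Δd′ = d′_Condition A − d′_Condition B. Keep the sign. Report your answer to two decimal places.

Condition A: z(0.8500) = 1.036, z(0.4500) = -0.126, d' = 1.162
Condition B: z(0.9440) = 1.589, z(0.1760) = -0.931, d' = 2.520
Δd' = d'_Condition A − d'_Condition B = 1.162 − 2.520 = -1.358
Condition B has the higher sensitivity.

Δd′ = -1.36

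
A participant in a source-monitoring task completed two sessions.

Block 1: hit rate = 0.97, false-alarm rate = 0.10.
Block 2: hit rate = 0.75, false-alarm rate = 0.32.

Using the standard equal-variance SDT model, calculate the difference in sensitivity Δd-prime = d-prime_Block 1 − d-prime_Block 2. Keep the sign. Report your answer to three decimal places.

Δd-prime = 2.020

Block 1: z(0.97) = 1.8808, z(0.10) = -1.2816, d' = 3.1624
Block 2: z(0.75) = 0.6745, z(0.32) = -0.4677, d' = 1.1422
Δd' = d'_Block 1 − d'_Block 2 = 3.1624 − 1.1422 = 2.0202
Block 1 has the higher sensitivity.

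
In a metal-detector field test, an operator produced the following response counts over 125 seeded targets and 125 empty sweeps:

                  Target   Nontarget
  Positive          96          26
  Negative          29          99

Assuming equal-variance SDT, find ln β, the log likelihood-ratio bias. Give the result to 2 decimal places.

ln β = 0.06

H = 96/125 = 0.7680
FA = 26/125 = 0.2080
z(H) = 0.732
z(FA) = -0.813
ln β = −½·[z(H)² − z(FA)²] = −0.5 × (0.536 − 0.661) = 0.0625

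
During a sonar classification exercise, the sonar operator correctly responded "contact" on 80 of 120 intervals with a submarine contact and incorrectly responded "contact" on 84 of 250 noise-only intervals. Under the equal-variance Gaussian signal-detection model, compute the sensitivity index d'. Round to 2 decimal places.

H = 80/120 = 0.6667
FA = 84/250 = 0.3360
z(0.6667) = 0.4308, z(0.3360) = -0.4234
d' = z(H) − z(FA) = 0.4308 − (-0.4234) = 0.8542

d' = 0.85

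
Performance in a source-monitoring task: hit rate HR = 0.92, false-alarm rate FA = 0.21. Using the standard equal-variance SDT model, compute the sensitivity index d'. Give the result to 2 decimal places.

d' = 2.21

Φ⁻¹(H) = Φ⁻¹(0.92) = 1.4051
Φ⁻¹(FA) = Φ⁻¹(0.21) = -0.8064
d' = z(H) − z(FA) = 1.4051 − (-0.8064) = 2.2115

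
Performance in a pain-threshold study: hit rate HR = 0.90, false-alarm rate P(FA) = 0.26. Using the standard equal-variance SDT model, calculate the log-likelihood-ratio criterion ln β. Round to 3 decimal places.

ln β = -0.614

z(H) = 1.2816
z(FA) = -0.6433
ln β = −½·[z(H)² − z(FA)²] = −0.5 × (1.6425 − 0.4138) = -0.61435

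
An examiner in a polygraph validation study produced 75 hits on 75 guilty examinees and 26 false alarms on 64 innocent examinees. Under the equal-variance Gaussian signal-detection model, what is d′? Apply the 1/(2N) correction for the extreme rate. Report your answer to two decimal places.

The hit rate is 75/75 = 1, so apply the 1/(2N) correction: H → 1 − 1/(2·75) = 0.99333.
z(H) = z(0.99333) = 2.475
z(FA) = z(0.40625) = -0.237
d' = 2.475 − (-0.237) = 2.712

d′ = 2.71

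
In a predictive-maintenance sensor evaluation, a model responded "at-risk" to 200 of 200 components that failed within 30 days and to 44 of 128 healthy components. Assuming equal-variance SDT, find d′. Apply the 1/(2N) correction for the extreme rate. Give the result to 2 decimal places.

The hit rate is 200/200 = 1, so apply the 1/(2N) correction: H → 1 − 1/(2·200) = 0.99750.
z(H) = z(0.99750) = 2.807
z(FA) = z(0.34375) = -0.402
d' = 2.807 − (-0.402) = 3.209

d′ = 3.21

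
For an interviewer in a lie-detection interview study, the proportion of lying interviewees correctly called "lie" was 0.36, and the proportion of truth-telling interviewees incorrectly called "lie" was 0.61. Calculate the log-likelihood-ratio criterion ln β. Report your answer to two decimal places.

z(H) = z(0.36) = -0.358
z(FA) = z(0.61) = 0.279
ln β = −½·[z(H)² − z(FA)²] = −0.5 × (0.128 − 0.078) = -0.025

ln β = -0.03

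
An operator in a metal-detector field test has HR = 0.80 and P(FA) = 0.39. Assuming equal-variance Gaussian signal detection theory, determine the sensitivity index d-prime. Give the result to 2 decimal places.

d-prime = 1.12

z(0.80) = 0.842, z(0.39) = -0.279
d' = z(H) − z(FA) = 0.842 − (-0.279) = 1.121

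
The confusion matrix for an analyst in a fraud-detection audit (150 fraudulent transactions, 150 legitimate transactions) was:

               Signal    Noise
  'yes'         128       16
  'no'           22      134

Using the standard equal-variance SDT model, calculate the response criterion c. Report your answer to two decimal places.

c = 0.10

H = 128/150 = 0.8533
FA = 16/150 = 0.1067
z(H) = z(0.8533) = 1.051
z(FA) = z(0.1067) = -1.244
c = −½·[z(H) + z(FA)] = −0.5 × (1.051 + (-1.244)) = 0.0965
c > 0: the analyst has a conservative response bias.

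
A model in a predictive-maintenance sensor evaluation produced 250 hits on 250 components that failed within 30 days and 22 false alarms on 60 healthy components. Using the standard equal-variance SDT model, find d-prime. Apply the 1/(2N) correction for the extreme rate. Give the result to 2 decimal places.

d-prime = 3.22

The hit rate is 250/250 = 1, so apply the 1/(2N) correction: H → 1 − 1/(2·250) = 0.99800.
z(H) = z(0.99800) = 2.878
z(FA) = z(0.36667) = -0.341
d' = 2.878 − (-0.341) = 3.219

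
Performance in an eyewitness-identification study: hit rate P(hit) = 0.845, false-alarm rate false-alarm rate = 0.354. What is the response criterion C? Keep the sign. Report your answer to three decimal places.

z(H) = 1.0152
z(FA) = -0.3745
c = −½·[z(H) + z(FA)] = −0.5 × (1.0152 + (-0.3745)) = -0.32035
c < 0: the witness has a liberal response bias.

C = -0.320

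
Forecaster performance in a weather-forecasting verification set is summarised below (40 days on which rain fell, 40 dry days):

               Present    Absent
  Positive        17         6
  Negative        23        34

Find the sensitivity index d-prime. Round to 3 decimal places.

H = 17/40 = 0.4250
FA = 6/40 = 0.1500
z(H) = z(0.4250) = -0.1891
z(FA) = z(0.1500) = -1.0364
d' = z(H) − z(FA) = -0.1891 − (-1.0364) = 0.8473

d-prime = 0.847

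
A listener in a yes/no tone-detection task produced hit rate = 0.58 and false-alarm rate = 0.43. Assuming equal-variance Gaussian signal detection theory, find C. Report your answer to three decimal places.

C = -0.013

z(0.58) = 0.2019, z(0.43) = -0.1764
c = −½·[z(H) + z(FA)] = −0.5 × (0.2019 + (-0.1764)) = -0.01275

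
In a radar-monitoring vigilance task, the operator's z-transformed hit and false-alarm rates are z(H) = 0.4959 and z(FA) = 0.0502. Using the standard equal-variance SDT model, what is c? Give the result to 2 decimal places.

c = -0.27

c = −½·[z(H) + z(FA)] = −½·(0.4959 + 0.0502) = -0.27305
c < 0: the operator has a liberal response bias.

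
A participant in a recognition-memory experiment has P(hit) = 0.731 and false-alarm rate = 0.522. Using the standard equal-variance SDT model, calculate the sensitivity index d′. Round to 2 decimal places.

d′ = 0.56

Φ⁻¹(H) = Φ⁻¹(0.731) = 0.6158
Φ⁻¹(FA) = Φ⁻¹(0.522) = 0.0552
d' = z(H) − z(FA) = 0.6158 − 0.0552 = 0.5606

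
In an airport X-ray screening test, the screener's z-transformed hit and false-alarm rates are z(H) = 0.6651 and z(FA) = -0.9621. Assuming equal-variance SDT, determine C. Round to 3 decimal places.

C = 0.149

c = −½·[z(H) + z(FA)] = −½·(0.6651 + (-0.9621)) = 0.1485
c > 0: the screener has a conservative response bias.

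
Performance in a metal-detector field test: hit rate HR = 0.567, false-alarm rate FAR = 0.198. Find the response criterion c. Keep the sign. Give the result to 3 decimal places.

c = 0.340

z(H) = 0.1687
z(FA) = -0.8488
c = −½·[z(H) + z(FA)] = −0.5 × (0.1687 + (-0.8488)) = 0.34005
c > 0: the operator has a conservative response bias.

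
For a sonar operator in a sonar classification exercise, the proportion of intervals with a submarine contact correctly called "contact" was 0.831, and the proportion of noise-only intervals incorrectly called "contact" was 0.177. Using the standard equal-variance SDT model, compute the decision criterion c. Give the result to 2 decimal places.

c = -0.02

z(H) = z(0.831) = 0.9581
z(FA) = z(0.177) = -0.9269
c = −½·[z(H) + z(FA)] = −0.5 × (0.9581 + (-0.9269)) = -0.0156
c < 0: the sonar operator has a liberal response bias.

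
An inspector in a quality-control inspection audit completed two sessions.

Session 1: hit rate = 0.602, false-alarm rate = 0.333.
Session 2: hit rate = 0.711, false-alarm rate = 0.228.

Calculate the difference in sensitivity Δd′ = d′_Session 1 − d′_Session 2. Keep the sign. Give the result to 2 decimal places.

Session 1: z(0.602) = 0.259, z(0.333) = -0.432, d' = 0.691
Session 2: z(0.711) = 0.556, z(0.228) = -0.745, d' = 1.301
Δd' = d'_Session 1 − d'_Session 2 = 0.691 − 1.301 = -0.610
Session 2 has the higher sensitivity.

Δd′ = -0.61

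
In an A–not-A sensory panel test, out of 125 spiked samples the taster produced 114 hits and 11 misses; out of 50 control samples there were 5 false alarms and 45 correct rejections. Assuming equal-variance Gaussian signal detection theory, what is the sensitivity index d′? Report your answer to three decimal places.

d′ = 2.635

H = 114/125 = 0.9120
FA = 5/50 = 0.1000
z(H) = 1.3532
z(FA) = -1.2816
d' = z(H) − z(FA) = 1.3532 − (-1.2816) = 2.6348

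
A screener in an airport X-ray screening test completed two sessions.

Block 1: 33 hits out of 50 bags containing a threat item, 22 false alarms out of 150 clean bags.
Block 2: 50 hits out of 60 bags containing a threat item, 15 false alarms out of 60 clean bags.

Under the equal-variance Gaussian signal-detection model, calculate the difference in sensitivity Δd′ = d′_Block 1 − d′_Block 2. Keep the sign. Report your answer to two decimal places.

Block 1: z(0.6600) = 0.412, z(0.1467) = -1.051, d' = 1.463
Block 2: z(0.8333) = 0.967, z(0.2500) = -0.674, d' = 1.641
Δd' = d'_Block 1 − d'_Block 2 = 1.463 − 1.641 = -0.178
Block 2 has the higher sensitivity.

Δd′ = -0.18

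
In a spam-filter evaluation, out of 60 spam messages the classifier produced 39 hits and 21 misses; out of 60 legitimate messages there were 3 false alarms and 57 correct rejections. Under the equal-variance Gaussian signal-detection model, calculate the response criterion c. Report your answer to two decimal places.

c = 0.63

H = 39/60 = 0.6500
FA = 3/60 = 0.0500
Φ⁻¹(H) = Φ⁻¹(0.6500) = 0.385
Φ⁻¹(FA) = Φ⁻¹(0.0500) = -1.645
c = −½·[z(H) + z(FA)] = −0.5 × (0.385 + (-1.645)) = 0.630
c > 0: the classifier has a conservative response bias.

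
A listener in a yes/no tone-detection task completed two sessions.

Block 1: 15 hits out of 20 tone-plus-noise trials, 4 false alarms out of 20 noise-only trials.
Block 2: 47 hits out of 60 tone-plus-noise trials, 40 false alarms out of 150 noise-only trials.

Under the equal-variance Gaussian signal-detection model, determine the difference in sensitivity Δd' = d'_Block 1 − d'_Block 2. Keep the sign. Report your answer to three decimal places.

Block 1: z(0.7500) = 0.6745, z(0.2000) = -0.8416, d' = 1.5161
Block 2: z(0.7833) = 0.7834, z(0.2667) = -0.6228, d' = 1.4062
Δd' = d'_Block 1 − d'_Block 2 = 1.5161 − 1.4062 = 0.1099
Block 1 has the higher sensitivity.

Δd' = 0.110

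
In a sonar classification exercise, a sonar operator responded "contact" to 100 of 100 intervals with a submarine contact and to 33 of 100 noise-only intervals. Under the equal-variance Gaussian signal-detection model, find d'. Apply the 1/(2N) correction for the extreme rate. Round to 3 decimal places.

The hit rate is 100/100 = 1, so apply the 1/(2N) correction: H → 1 − 1/(2·100) = 0.99500.
z(H) = z(0.99500) = 2.5758
z(FA) = z(0.33000) = -0.4399
d' = 2.5758 − (-0.4399) = 3.0157

d' = 3.016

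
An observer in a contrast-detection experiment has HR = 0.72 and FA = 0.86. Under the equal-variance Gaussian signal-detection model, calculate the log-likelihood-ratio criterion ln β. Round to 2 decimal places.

Φ⁻¹(H) = Φ⁻¹(0.72) = 0.583
Φ⁻¹(FA) = Φ⁻¹(0.86) = 1.080
ln β = −½·[z(H)² − z(FA)²] = −0.5 × (0.340 − 1.166) = 0.413

ln β = 0.41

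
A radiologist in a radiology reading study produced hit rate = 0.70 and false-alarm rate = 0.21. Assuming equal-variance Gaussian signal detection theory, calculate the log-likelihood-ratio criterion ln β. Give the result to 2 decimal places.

z(H) = z(0.70) = 0.524
z(FA) = z(0.21) = -0.806
ln β = −½·[z(H)² − z(FA)²] = −0.5 × (0.275 − 0.650) = 0.1875

ln β = 0.19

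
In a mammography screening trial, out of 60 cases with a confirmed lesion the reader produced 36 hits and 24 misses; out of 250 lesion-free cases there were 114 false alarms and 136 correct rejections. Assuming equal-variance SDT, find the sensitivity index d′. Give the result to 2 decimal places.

H = 36/60 = 0.6000
FA = 114/250 = 0.4560
z(0.6000) = 0.2533, z(0.4560) = -0.1105
d' = z(H) − z(FA) = 0.2533 − (-0.1105) = 0.3638

d′ = 0.36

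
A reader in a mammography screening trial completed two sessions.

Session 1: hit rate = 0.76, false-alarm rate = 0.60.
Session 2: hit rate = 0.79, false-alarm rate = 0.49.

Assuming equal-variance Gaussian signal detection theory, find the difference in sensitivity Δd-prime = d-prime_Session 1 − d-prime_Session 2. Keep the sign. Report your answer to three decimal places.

Session 1: z(0.76) = 0.7063, z(0.60) = 0.2533, d' = 0.4530
Session 2: z(0.79) = 0.8064, z(0.49) = -0.0251, d' = 0.8315
Δd' = d'_Session 1 − d'_Session 2 = 0.4530 − 0.8315 = -0.3785
Session 2 has the higher sensitivity.

Δd-prime = -0.379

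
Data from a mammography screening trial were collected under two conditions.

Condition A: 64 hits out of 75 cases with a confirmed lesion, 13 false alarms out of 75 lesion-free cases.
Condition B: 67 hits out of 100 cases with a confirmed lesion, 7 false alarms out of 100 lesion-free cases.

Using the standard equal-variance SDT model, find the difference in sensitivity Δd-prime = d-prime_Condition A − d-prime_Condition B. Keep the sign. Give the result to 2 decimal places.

Condition A: z(0.8533) = 1.051, z(0.1733) = -0.941, d' = 1.992
Condition B: z(0.6700) = 0.440, z(0.0700) = -1.476, d' = 1.916
Δd' = d'_Condition A − d'_Condition B = 1.992 − 1.916 = 0.076
Condition A has the higher sensitivity.

Δd-prime = 0.08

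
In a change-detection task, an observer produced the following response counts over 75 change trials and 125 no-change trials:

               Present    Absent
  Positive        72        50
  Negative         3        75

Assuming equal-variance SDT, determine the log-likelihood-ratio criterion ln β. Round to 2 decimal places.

ln β = -1.50

H = 72/75 = 0.9600
FA = 50/125 = 0.4000
z(H) = z(0.9600) = 1.751
z(FA) = z(0.4000) = -0.253
ln β = −½·[z(H)² − z(FA)²] = −0.5 × (3.066 − 0.064) = -1.501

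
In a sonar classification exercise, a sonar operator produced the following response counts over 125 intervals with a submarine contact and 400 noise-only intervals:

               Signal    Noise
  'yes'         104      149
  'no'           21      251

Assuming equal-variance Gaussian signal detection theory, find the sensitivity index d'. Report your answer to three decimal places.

d' = 1.287

H = 104/125 = 0.8320
FA = 149/400 = 0.3725
z(H) = 0.9621
z(FA) = -0.3252
d' = z(H) − z(FA) = 0.9621 − (-0.3252) = 1.2873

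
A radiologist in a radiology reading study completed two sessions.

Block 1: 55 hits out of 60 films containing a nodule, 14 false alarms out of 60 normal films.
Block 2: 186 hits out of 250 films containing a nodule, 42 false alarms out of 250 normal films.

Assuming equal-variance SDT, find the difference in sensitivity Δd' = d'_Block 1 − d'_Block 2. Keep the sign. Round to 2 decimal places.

Block 1: z(0.9167) = 1.383, z(0.2333) = -0.728, d' = 2.111
Block 2: z(0.7440) = 0.656, z(0.1680) = -0.962, d' = 1.618
Δd' = d'_Block 1 − d'_Block 2 = 2.111 − 1.618 = 0.493
Block 1 has the higher sensitivity.

Δd' = 0.49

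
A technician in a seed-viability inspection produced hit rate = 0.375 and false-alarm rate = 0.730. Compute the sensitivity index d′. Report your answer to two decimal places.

d′ = -0.93

Φ⁻¹(0.375) = -0.319, Φ⁻¹(0.730) = 0.613
d' = z(H) − z(FA) = -0.319 − 0.613 = -0.932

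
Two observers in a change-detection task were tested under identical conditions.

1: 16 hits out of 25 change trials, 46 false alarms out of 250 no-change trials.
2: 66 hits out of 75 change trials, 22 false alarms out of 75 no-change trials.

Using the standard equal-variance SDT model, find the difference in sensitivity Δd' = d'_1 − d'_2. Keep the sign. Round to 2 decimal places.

1: z(0.6400) = 0.358, z(0.1840) = -0.900, d' = 1.258
2: z(0.8800) = 1.175, z(0.2933) = -0.544, d' = 1.719
Δd' = d'_1 − d'_2 = 1.258 − 1.719 = -0.461
2 has the higher sensitivity.

Δd' = -0.46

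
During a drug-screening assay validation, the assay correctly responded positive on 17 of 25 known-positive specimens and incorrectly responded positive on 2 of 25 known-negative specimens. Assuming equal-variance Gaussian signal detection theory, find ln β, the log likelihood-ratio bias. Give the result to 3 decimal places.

H = 17/25 = 0.6800
FA = 2/25 = 0.0800
z(H) = z(0.6800) = 0.4677
z(FA) = z(0.0800) = -1.4051
ln β = −½·[z(H)² − z(FA)²] = −0.5 × (0.2187 − 1.9743) = 0.8778

ln β = 0.878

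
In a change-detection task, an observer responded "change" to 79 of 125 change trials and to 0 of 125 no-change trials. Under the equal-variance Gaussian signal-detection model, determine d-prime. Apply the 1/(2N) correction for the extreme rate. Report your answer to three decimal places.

The false-alarm rate is 0/125 = 0, so apply the 1/(2N) correction: FA → 1/(2·125) = 0.00400.
z(H) = z(0.63200) = 0.3372
z(FA) = z(0.00400) = -2.6521
d' = 0.3372 − (-2.6521) = 2.9893

d-prime = 2.989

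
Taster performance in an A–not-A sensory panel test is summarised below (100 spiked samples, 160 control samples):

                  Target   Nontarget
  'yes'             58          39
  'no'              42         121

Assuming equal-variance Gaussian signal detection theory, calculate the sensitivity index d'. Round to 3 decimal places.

H = 58/100 = 0.5800
FA = 39/160 = 0.2437
z(H) = 0.2019
z(FA) = -0.6945
d' = z(H) − z(FA) = 0.2019 − (-0.6945) = 0.8964

d' = 0.896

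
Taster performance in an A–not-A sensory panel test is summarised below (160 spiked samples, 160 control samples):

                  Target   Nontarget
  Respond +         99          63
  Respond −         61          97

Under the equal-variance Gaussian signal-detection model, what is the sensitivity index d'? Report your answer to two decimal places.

H = 99/160 = 0.6188
FA = 63/160 = 0.3937
Φ⁻¹(H) = 0.3023
Φ⁻¹(FA) = -0.2697
d' = z(H) − z(FA) = 0.3023 − (-0.2697) = 0.5720

d' = 0.57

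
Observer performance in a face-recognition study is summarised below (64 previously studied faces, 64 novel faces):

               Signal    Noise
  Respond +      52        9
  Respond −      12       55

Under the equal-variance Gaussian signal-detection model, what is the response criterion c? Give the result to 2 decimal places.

H = 52/64 = 0.8125
FA = 9/64 = 0.1406
z(H) = z(0.8125) = 0.887
z(FA) = z(0.1406) = -1.078
c = −½·[z(H) + z(FA)] = −0.5 × (0.887 + (-1.078)) = 0.0955

c = 0.10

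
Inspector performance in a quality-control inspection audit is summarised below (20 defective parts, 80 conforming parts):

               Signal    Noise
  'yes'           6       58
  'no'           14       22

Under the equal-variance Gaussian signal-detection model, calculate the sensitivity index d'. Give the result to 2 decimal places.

H = 6/20 = 0.3000
FA = 58/80 = 0.7250
Φ⁻¹(H) = -0.524
Φ⁻¹(FA) = 0.598
d' = z(H) − z(FA) = -0.524 − 0.598 = -1.122

d' = -1.12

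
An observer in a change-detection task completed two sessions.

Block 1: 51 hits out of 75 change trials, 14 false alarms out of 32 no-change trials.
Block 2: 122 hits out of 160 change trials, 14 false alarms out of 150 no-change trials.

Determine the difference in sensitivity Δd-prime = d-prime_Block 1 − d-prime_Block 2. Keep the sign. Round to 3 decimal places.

Block 1: z(0.6800) = 0.4677, z(0.4375) = -0.1573, d' = 0.6250
Block 2: z(0.7625) = 0.7144, z(0.0933) = -1.3207, d' = 2.0351
Δd' = d'_Block 1 − d'_Block 2 = 0.6250 − 2.0351 = -1.4101
Block 2 has the higher sensitivity.

Δd-prime = -1.410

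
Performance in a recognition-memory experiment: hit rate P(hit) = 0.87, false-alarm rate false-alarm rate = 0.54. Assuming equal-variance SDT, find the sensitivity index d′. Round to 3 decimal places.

d′ = 1.026

z(H) = z(0.87) = 1.1264
z(FA) = z(0.54) = 0.1004
d' = z(H) − z(FA) = 1.1264 − 0.1004 = 1.0260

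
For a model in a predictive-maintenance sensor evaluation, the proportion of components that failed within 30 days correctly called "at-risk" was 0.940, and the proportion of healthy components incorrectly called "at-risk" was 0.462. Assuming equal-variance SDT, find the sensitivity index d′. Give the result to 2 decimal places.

z(H) = 1.5548
z(FA) = -0.0954
d' = z(H) − z(FA) = 1.5548 − (-0.0954) = 1.6502

d′ = 1.65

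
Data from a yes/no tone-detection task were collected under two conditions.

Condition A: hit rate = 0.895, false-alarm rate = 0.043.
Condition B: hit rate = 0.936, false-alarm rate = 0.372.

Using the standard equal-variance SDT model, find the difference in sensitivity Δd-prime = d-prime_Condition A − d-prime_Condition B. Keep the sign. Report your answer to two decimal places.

Δd-prime = 1.12

Condition A: z(0.895) = 1.254, z(0.043) = -1.717, d' = 2.971
Condition B: z(0.936) = 1.522, z(0.372) = -0.327, d' = 1.849
Δd' = d'_Condition A − d'_Condition B = 2.971 − 1.849 = 1.122
Condition A has the higher sensitivity.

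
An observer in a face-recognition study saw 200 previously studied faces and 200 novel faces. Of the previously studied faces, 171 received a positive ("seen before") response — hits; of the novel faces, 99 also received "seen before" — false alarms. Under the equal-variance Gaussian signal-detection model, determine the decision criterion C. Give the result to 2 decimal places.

C = -0.52

H = 171/200 = 0.8550
FA = 99/200 = 0.4950
z(H) = 1.058
z(FA) = -0.013
c = −½·[z(H) + z(FA)] = −0.5 × (1.058 + (-0.013)) = -0.5225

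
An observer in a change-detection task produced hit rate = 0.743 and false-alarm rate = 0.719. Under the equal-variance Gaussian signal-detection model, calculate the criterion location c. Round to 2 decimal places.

z(0.743) = 0.653, z(0.719) = 0.580
c = −½·[z(H) + z(FA)] = −0.5 × (0.653 + 0.580) = -0.6165
c < 0: the observer has a liberal response bias.

c = -0.62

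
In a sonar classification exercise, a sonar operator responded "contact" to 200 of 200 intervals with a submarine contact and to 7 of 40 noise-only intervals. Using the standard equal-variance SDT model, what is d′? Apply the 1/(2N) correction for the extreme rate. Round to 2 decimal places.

d′ = 3.74

The hit rate is 200/200 = 1, so apply the 1/(2N) correction: H → 1 − 1/(2·200) = 0.99750.
z(H) = z(0.99750) = 2.807
z(FA) = z(0.17500) = -0.935
d' = 2.807 − (-0.935) = 3.742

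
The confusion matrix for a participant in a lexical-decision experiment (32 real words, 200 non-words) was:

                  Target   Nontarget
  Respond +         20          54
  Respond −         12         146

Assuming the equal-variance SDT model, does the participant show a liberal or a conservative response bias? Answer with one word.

z(H) = 0.319, z(FA) = -0.613
c = −½·(z(H) + z(FA)) = 0.147
c > 0 → conservative criterion (biased toward responding “no”).

conservative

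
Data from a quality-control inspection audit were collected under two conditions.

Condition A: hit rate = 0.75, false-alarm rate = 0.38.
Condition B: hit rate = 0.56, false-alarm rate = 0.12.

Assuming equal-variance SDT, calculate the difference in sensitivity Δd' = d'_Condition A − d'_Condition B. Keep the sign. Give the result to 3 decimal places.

Δd' = -0.346

Condition A: z(0.75) = 0.6745, z(0.38) = -0.3055, d' = 0.9800
Condition B: z(0.56) = 0.1510, z(0.12) = -1.1750, d' = 1.3260
Δd' = d'_Condition A − d'_Condition B = 0.9800 − 1.3260 = -0.3460
Condition B has the higher sensitivity.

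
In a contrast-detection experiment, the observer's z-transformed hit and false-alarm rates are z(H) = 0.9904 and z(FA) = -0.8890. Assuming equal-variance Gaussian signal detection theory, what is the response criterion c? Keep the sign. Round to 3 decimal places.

c = −½·[z(H) + z(FA)] = −½·(0.9904 + (-0.8890)) = -0.0507

c = -0.051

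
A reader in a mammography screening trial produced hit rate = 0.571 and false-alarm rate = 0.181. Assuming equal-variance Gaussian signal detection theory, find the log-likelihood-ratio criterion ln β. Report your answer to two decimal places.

ln β = 0.40

z(H) = z(0.571) = 0.179
z(FA) = z(0.181) = -0.912
ln β = −½·[z(H)² − z(FA)²] = −0.5 × (0.032 − 0.832) = 0.400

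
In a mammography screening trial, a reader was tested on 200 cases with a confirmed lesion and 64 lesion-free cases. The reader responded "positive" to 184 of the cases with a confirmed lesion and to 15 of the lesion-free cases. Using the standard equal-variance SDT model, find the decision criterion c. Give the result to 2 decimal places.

H = 184/200 = 0.9200
FA = 15/64 = 0.2344
z(H) = z(0.9200) = 1.405
z(FA) = z(0.2344) = -0.724
c = −½·[z(H) + z(FA)] = −0.5 × (1.405 + (-0.724)) = -0.3405
c < 0: the reader has a liberal response bias.

c = -0.34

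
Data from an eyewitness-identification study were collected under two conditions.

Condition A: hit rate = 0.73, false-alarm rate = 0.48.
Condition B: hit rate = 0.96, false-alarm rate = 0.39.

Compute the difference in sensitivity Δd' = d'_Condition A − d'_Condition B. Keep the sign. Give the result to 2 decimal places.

Δd' = -1.37

Condition A: z(0.73) = 0.613, z(0.48) = -0.050, d' = 0.663
Condition B: z(0.96) = 1.751, z(0.39) = -0.279, d' = 2.030
Δd' = d'_Condition A − d'_Condition B = 0.663 − 2.030 = -1.367
Condition B has the higher sensitivity.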